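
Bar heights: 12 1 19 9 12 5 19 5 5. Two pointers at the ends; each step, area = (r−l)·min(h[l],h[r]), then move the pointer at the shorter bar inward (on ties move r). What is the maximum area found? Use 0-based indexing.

max area = 76

[0,8] min(12,5)*8=40 best=40 * → r--
[0,7] min(12,5)*7=35 best=40 → r--
[0,6] min(12,19)*6=72 best=72 * → l++
[1,6] min(1,19)*5=5 best=72 → l++
[2,6] min(19,19)*4=76 best=76 * → r--
[2,5] min(19,5)*3=15 best=76 → r--
[2,4] min(19,12)*2=24 best=76 → r--
[2,3] min(19,9)*1=9 best=76 → r--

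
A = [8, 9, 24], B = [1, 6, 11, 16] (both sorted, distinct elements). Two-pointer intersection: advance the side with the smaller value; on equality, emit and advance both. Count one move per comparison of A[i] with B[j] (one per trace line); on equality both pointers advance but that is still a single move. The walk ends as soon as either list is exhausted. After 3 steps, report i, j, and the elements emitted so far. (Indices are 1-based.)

i=2, j=3, emitted=[]

[i=1,j=1] 8>1 → j++
[i=1,j=2] 8>6 → j++
[i=1,j=3] 8<11 → i++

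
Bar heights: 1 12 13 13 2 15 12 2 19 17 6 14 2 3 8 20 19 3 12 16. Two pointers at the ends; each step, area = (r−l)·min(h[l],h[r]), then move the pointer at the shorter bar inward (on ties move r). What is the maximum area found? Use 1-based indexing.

max area = 221

[1,20] min(1,16)*19=19 best=19 * → l++
[2,20] min(12,16)*18=216 best=216 * → l++
[3,20] min(13,16)*17=221 best=221 * → l++
[4,20] min(13,16)*16=208 best=221 → l++
[5,20] min(2,16)*15=30 best=221 → l++
[6,20] min(15,16)*14=210 best=221 → l++
[7,20] min(12,16)*13=156 best=221 → l++
[8,20] min(2,16)*12=24 best=221 → l++
[9,20] min(19,16)*11=176 best=221 → r--
[9,19] min(19,12)*10=120 best=221 → r--
[9,18] min(19,3)*9=27 best=221 → r--
[9,17] min(19,19)*8=152 best=221 → r--
[9,16] min(19,20)*7=133 best=221 → l++
[10,16] min(17,20)*6=102 best=221 → l++
[11,16] min(6,20)*5=30 best=221 → l++
[12,16] min(14,20)*4=56 best=221 → l++
[13,16] min(2,20)*3=6 best=221 → l++
[14,16] min(3,20)*2=6 best=221 → l++
[15,16] min(8,20)*1=8 best=221 → l++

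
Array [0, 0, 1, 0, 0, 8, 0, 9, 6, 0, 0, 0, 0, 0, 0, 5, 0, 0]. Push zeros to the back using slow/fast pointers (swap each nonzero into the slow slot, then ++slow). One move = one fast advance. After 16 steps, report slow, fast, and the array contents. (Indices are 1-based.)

slow=6, fast=17, a=[1, 8, 9, 6, 5, 0, 0, 0, 0, 0, 0, 0, 0, 0, 0, 0, 0, 0]

(s=1,f=1) a[fast]=0 → fast++
(s=1,f=2) a[fast]=0 → fast++
(s=1,f=3) a[fast]=1≠0 swap→a[1]=1 → slow++,fast++
(s=2,f=4) a[fast]=0 → fast++
(s=2,f=5) a[fast]=0 → fast++
(s=2,f=6) a[fast]=8≠0 swap→a[2]=8 → slow++,fast++
(s=3,f=7) a[fast]=0 → fast++
(s=3,f=8) a[fast]=9≠0 swap→a[3]=9 → slow++,fast++
(s=4,f=9) a[fast]=6≠0 swap→a[4]=6 → slow++,fast++
(s=5,f=10) a[fast]=0 → fast++
(s=5,f=11) a[fast]=0 → fast++
(s=5,f=12) a[fast]=0 → fast++
(s=5,f=13) a[fast]=0 → fast++
(s=5,f=14) a[fast]=0 → fast++
(s=5,f=15) a[fast]=0 → fast++
(s=5,f=16) a[fast]=5≠0 swap→a[5]=5 → slow++,fast++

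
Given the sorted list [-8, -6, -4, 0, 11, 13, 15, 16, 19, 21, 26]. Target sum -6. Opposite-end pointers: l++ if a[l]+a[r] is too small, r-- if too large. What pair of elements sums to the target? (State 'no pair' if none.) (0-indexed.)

l=0 r=10: -8+26=18 >-6, r--
l=0 r=9: -8+21=13 >-6, r--
l=0 r=8: -8+19=11 >-6, r--
l=0 r=7: -8+16=8 >-6, r--
l=0 r=6: -8+15=7 >-6, r--
l=0 r=5: -8+13=5 >-6, r--
l=0 r=4: -8+11=3 >-6, r--
l=0 r=3: -8+0=-8 <-6, l++
l=1 r=3: -6+0=-6, found

(-6, 0)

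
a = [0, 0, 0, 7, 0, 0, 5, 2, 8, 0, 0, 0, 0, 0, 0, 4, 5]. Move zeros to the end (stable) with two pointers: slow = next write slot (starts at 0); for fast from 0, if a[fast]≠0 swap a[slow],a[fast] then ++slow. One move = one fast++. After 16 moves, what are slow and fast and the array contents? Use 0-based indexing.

(s=0,f=0) a[fast]=0 → fast++
(s=0,f=1) a[fast]=0 → fast++
(s=0,f=2) a[fast]=0 → fast++
(s=0,f=3) a[fast]=7≠0 swap→a[0]=7 → slow++,fast++
(s=1,f=4) a[fast]=0 → fast++
(s=1,f=5) a[fast]=0 → fast++
(s=1,f=6) a[fast]=5≠0 swap→a[1]=5 → slow++,fast++
(s=2,f=7) a[fast]=2≠0 swap→a[2]=2 → slow++,fast++
(s=3,f=8) a[fast]=8≠0 swap→a[3]=8 → slow++,fast++
(s=4,f=9) a[fast]=0 → fast++
(s=4,f=10) a[fast]=0 → fast++
(s=4,f=11) a[fast]=0 → fast++
(s=4,f=12) a[fast]=0 → fast++
(s=4,f=13) a[fast]=0 → fast++
(s=4,f=14) a[fast]=0 → fast++
(s=4,f=15) a[fast]=4≠0 swap→a[4]=4 → slow++,fast++

slow=5, fast=16, a=[7, 5, 2, 8, 4, 0, 0, 0, 0, 0, 0, 0, 0, 0, 0, 0, 5]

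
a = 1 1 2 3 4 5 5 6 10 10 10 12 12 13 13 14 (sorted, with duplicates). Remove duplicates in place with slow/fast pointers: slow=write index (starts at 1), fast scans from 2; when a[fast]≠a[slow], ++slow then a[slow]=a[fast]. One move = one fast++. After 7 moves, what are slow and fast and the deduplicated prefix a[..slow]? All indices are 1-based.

(s=1,f=2) a[fast]=1=a[slow] dup → fast++
(s=1,f=3) a[fast]=2≠a[slow]=1 write a[2]=2 → slow++,fast++
(s=2,f=4) a[fast]=3≠a[slow]=2 write a[3]=3 → slow++,fast++
(s=3,f=5) a[fast]=4≠a[slow]=3 write a[4]=4 → slow++,fast++
(s=4,f=6) a[fast]=5≠a[slow]=4 write a[5]=5 → slow++,fast++
(s=5,f=7) a[fast]=5=a[slow] dup → fast++
(s=5,f=8) a[fast]=6≠a[slow]=5 write a[6]=6 → slow++,fast++

slow=6, fast=9, prefix=[1, 2, 3, 4, 5, 6]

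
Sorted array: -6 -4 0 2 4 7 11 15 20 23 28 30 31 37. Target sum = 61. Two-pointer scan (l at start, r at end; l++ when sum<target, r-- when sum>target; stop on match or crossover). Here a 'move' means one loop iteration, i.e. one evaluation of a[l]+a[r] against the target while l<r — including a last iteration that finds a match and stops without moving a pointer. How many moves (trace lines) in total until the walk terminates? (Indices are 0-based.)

13 moves

l=0 r=13: -6+37=31 <61, l++
l=1 r=13: -4+37=33 <61, l++
l=2 r=13: 0+37=37 <61, l++
l=3 r=13: 2+37=39 <61, l++
l=4 r=13: 4+37=41 <61, l++
l=5 r=13: 7+37=44 <61, l++
l=6 r=13: 11+37=48 <61, l++
l=7 r=13: 15+37=52 <61, l++
l=8 r=13: 20+37=57 <61, l++
l=9 r=13: 23+37=60 <61, l++
l=10 r=13: 28+37=65 >61, r--
l=10 r=12: 28+31=59 <61, l++
l=11 r=12: 30+31=61, found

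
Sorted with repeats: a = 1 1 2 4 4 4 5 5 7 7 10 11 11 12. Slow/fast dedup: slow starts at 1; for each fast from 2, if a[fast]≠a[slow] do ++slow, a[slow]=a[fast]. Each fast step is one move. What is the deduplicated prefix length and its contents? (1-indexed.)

slow=1 fast=2: a[fast]=1=a[slow] dup, fast++
slow=1 fast=3: a[fast]=2≠a[slow]=1 write a[2]=2, slow++,fast++
slow=2 fast=4: a[fast]=4≠a[slow]=2 write a[3]=4, slow++,fast++
slow=3 fast=5: a[fast]=4=a[slow] dup, fast++
slow=3 fast=6: a[fast]=4=a[slow] dup, fast++
slow=3 fast=7: a[fast]=5≠a[slow]=4 write a[4]=5, slow++,fast++
slow=4 fast=8: a[fast]=5=a[slow] dup, fast++
slow=4 fast=9: a[fast]=7≠a[slow]=5 write a[5]=7, slow++,fast++
slow=5 fast=10: a[fast]=7=a[slow] dup, fast++
slow=5 fast=11: a[fast]=10≠a[slow]=7 write a[6]=10, slow++,fast++
slow=6 fast=12: a[fast]=11≠a[slow]=10 write a[7]=11, slow++,fast++
slow=7 fast=13: a[fast]=11=a[slow] dup, fast++
slow=7 fast=14: a[fast]=12≠a[slow]=11 write a[8]=12, slow++,fast++

length 8; prefix = [1, 2, 4, 5, 7, 10, 11, 12]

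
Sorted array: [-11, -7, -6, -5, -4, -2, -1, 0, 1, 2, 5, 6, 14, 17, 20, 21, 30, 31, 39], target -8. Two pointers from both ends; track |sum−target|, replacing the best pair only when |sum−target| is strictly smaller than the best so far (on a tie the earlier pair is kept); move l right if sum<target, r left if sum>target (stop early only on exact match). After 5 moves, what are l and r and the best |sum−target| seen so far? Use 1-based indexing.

[1,19] -11+39=28 d=36 * → r--
[1,18] -11+31=20 d=28 * → r--
[1,17] -11+30=19 d=27 * → r--
[1,16] -11+21=10 d=18 * → r--
[1,15] -11+20=9 d=17 * → r--

l=1, r=14, best |Δ|=17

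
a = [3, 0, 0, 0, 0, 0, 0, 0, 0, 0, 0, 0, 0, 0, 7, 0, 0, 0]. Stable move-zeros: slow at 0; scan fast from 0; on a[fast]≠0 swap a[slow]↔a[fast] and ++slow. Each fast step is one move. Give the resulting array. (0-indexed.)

(s=0,f=0) a[fast]=3≠0 swap→a[0]=3 → slow++,fast++
(s=1,f=1) a[fast]=0 → fast++
(s=1,f=2) a[fast]=0 → fast++
(s=1,f=3) a[fast]=0 → fast++
(s=1,f=4) a[fast]=0 → fast++
(s=1,f=5) a[fast]=0 → fast++
(s=1,f=6) a[fast]=0 → fast++
(s=1,f=7) a[fast]=0 → fast++
(s=1,f=8) a[fast]=0 → fast++
(s=1,f=9) a[fast]=0 → fast++
(s=1,f=10) a[fast]=0 → fast++
(s=1,f=11) a[fast]=0 → fast++
(s=1,f=12) a[fast]=0 → fast++
(s=1,f=13) a[fast]=0 → fast++
(s=1,f=14) a[fast]=7≠0 swap→a[1]=7 → slow++,fast++
(s=2,f=15) a[fast]=0 → fast++
(s=2,f=16) a[fast]=0 → fast++
(s=2,f=17) a[fast]=0 → fast++

[3, 7, 0, 0, 0, 0, 0, 0, 0, 0, 0, 0, 0, 0, 0, 0, 0, 0]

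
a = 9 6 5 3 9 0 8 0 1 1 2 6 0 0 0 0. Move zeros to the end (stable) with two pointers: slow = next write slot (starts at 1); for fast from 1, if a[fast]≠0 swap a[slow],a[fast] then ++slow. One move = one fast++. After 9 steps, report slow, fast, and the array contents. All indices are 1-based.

slow=1 fast=1: a[fast]=9≠0 swap→a[1]=9, slow++,fast++
slow=2 fast=2: a[fast]=6≠0 swap→a[2]=6, slow++,fast++
slow=3 fast=3: a[fast]=5≠0 swap→a[3]=5, slow++,fast++
slow=4 fast=4: a[fast]=3≠0 swap→a[4]=3, slow++,fast++
slow=5 fast=5: a[fast]=9≠0 swap→a[5]=9, slow++,fast++
slow=6 fast=6: a[fast]=0, fast++
slow=6 fast=7: a[fast]=8≠0 swap→a[6]=8, slow++,fast++
slow=7 fast=8: a[fast]=0, fast++
slow=7 fast=9: a[fast]=1≠0 swap→a[7]=1, slow++,fast++

slow=8, fast=10, a=[9, 6, 5, 3, 9, 8, 1, 0, 0, 1, 2, 6, 0, 0, 0, 0]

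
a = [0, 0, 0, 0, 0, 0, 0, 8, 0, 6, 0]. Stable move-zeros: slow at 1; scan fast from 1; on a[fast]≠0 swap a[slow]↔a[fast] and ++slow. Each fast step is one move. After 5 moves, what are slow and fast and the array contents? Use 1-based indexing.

slow=1, fast=6, a=[0, 0, 0, 0, 0, 0, 0, 8, 0, 6, 0]

slow=1 fast=1: a[fast]=0, fast++
slow=1 fast=2: a[fast]=0, fast++
slow=1 fast=3: a[fast]=0, fast++
slow=1 fast=4: a[fast]=0, fast++
slow=1 fast=5: a[fast]=0, fast++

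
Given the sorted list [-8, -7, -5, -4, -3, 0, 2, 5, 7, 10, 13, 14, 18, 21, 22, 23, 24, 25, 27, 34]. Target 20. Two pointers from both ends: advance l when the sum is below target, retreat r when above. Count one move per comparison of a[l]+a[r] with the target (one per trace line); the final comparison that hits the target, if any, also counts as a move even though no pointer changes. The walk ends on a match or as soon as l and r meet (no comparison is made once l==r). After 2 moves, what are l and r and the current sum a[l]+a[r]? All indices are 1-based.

l=2, r=19, sum=20

[1,20] -8+34=26 >20 → r--
[1,19] -8+27=19 <20 → l++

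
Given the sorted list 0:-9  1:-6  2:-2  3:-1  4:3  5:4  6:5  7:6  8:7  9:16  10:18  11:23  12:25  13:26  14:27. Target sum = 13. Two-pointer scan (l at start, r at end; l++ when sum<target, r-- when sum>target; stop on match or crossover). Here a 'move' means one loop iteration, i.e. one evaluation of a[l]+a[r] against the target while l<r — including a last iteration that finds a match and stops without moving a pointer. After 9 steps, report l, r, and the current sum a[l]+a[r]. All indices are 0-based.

l=0 r=14: -9+27=18 >13, r--
l=0 r=13: -9+26=17 >13, r--
l=0 r=12: -9+25=16 >13, r--
l=0 r=11: -9+23=14 >13, r--
l=0 r=10: -9+18=9 <13, l++
l=1 r=10: -6+18=12 <13, l++
l=2 r=10: -2+18=16 >13, r--
l=2 r=9: -2+16=14 >13, r--
l=2 r=8: -2+7=5 <13, l++

l=3, r=8, sum=6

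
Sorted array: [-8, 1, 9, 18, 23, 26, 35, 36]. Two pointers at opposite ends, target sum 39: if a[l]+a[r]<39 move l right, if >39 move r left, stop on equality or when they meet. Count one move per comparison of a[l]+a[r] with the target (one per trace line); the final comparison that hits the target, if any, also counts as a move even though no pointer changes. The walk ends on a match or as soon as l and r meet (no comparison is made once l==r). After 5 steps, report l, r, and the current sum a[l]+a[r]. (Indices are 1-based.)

l=1 r=8: -8+36=28 <39, l++
l=2 r=8: 1+36=37 <39, l++
l=3 r=8: 9+36=45 >39, r--
l=3 r=7: 9+35=44 >39, r--
l=3 r=6: 9+26=35 <39, l++

l=4, r=6, sum=44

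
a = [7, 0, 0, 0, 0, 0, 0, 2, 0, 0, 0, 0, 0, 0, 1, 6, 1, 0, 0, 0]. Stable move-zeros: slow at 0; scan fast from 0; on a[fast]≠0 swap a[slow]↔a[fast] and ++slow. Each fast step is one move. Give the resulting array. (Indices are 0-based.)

(s=0,f=0) a[fast]=7≠0 swap→a[0]=7 → slow++,fast++
(s=1,f=1) a[fast]=0 → fast++
(s=1,f=2) a[fast]=0 → fast++
(s=1,f=3) a[fast]=0 → fast++
(s=1,f=4) a[fast]=0 → fast++
(s=1,f=5) a[fast]=0 → fast++
(s=1,f=6) a[fast]=0 → fast++
(s=1,f=7) a[fast]=2≠0 swap→a[1]=2 → slow++,fast++
(s=2,f=8) a[fast]=0 → fast++
(s=2,f=9) a[fast]=0 → fast++
(s=2,f=10) a[fast]=0 → fast++
(s=2,f=11) a[fast]=0 → fast++
(s=2,f=12) a[fast]=0 → fast++
(s=2,f=13) a[fast]=0 → fast++
(s=2,f=14) a[fast]=1≠0 swap→a[2]=1 → slow++,fast++
(s=3,f=15) a[fast]=6≠0 swap→a[3]=6 → slow++,fast++
(s=4,f=16) a[fast]=1≠0 swap→a[4]=1 → slow++,fast++
(s=5,f=17) a[fast]=0 → fast++
(s=5,f=18) a[fast]=0 → fast++
(s=5,f=19) a[fast]=0 → fast++

[7, 2, 1, 6, 1, 0, 0, 0, 0, 0, 0, 0, 0, 0, 0, 0, 0, 0, 0, 0]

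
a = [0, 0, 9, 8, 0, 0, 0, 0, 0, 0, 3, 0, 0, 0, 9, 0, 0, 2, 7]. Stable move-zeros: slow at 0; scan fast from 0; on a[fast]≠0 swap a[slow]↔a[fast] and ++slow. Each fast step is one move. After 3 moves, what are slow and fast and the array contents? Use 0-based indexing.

slow=1, fast=3, a=[9, 0, 0, 8, 0, 0, 0, 0, 0, 0, 3, 0, 0, 0, 9, 0, 0, 2, 7]

slow=0 fast=0: a[fast]=0, fast++
slow=0 fast=1: a[fast]=0, fast++
slow=0 fast=2: a[fast]=9≠0 swap→a[0]=9, slow++,fast++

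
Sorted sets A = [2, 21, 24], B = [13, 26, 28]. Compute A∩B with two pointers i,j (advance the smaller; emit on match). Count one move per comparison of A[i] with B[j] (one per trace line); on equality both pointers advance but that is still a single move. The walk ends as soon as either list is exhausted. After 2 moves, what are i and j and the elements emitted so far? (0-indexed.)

i=1, j=1, emitted=[]

i=0 j=0: 2<13, i++
i=1 j=0: 21>13, j++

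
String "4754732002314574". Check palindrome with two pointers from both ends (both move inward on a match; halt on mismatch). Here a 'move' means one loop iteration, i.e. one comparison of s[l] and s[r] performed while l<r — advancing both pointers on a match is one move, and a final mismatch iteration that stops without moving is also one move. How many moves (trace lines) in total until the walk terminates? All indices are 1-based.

5 moves

l=1 r=16: '4'=='4', l++,r--
l=2 r=15: '7'=='7', l++,r--
l=3 r=14: '5'=='5', l++,r--
l=4 r=13: '4'=='4', l++,r--
l=5 r=12: '7'!='1', stop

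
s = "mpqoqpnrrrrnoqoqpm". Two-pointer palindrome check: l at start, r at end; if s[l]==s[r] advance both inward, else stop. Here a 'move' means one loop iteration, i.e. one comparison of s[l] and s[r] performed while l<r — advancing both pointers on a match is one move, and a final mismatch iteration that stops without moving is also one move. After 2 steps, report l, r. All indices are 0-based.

l=0 r=17: 'm'=='m', l++,r--
l=1 r=16: 'p'=='p', l++,r--

l=2, r=15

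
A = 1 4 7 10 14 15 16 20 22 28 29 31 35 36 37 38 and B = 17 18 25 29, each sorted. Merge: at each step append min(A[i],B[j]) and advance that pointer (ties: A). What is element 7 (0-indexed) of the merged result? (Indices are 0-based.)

[i=0,j=0] A[i]=1<=B[j]=17 take 1 → i++
[i=1,j=0] A[i]=4<=B[j]=17 take 4 → i++
[i=2,j=0] A[i]=7<=B[j]=17 take 7 → i++
[i=3,j=0] A[i]=10<=B[j]=17 take 10 → i++
[i=4,j=0] A[i]=14<=B[j]=17 take 14 → i++
[i=5,j=0] A[i]=15<=B[j]=17 take 15 → i++
[i=6,j=0] A[i]=16<=B[j]=17 take 16 → i++
[i=7,j=0] A[i]=20>B[j]=17 take 17 → j++
[i=7,j=1] A[i]=20>B[j]=18 take 18 → j++
[i=7,j=2] A[i]=20<=B[j]=25 take 20 → i++
[i=8,j=2] A[i]=22<=B[j]=25 take 22 → i++
[i=9,j=2] A[i]=28>B[j]=25 take 25 → j++
[i=9,j=3] A[i]=28<=B[j]=29 take 28 → i++
[i=10,j=3] A[i]=29<=B[j]=29 take 29 → i++
[i=11,j=3] A[i]=31>B[j]=29 take 29 → j++
[i=11,j=4] B done, take A[i]=31 → i++
[i=12,j=4] B done, take A[i]=35 → i++
[i=13,j=4] B done, take A[i]=36 → i++
[i=14,j=4] B done, take A[i]=37 → i++
[i=15,j=4] B done, take A[i]=38 → i++

merged[7] = 17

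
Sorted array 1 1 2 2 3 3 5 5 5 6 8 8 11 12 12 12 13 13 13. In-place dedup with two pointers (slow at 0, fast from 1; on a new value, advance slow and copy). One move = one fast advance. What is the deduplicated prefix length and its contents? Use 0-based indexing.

length 9; prefix = [1, 2, 3, 5, 6, 8, 11, 12, 13]

slow=0 fast=1: a[fast]=1=a[slow] dup, fast++
slow=0 fast=2: a[fast]=2≠a[slow]=1 write a[1]=2, slow++,fast++
slow=1 fast=3: a[fast]=2=a[slow] dup, fast++
slow=1 fast=4: a[fast]=3≠a[slow]=2 write a[2]=3, slow++,fast++
slow=2 fast=5: a[fast]=3=a[slow] dup, fast++
slow=2 fast=6: a[fast]=5≠a[slow]=3 write a[3]=5, slow++,fast++
slow=3 fast=7: a[fast]=5=a[slow] dup, fast++
slow=3 fast=8: a[fast]=5=a[slow] dup, fast++
slow=3 fast=9: a[fast]=6≠a[slow]=5 write a[4]=6, slow++,fast++
slow=4 fast=10: a[fast]=8≠a[slow]=6 write a[5]=8, slow++,fast++
slow=5 fast=11: a[fast]=8=a[slow] dup, fast++
slow=5 fast=12: a[fast]=11≠a[slow]=8 write a[6]=11, slow++,fast++
slow=6 fast=13: a[fast]=12≠a[slow]=11 write a[7]=12, slow++,fast++
slow=7 fast=14: a[fast]=12=a[slow] dup, fast++
slow=7 fast=15: a[fast]=12=a[slow] dup, fast++
slow=7 fast=16: a[fast]=13≠a[slow]=12 write a[8]=13, slow++,fast++
slow=8 fast=17: a[fast]=13=a[slow] dup, fast++
slow=8 fast=18: a[fast]=13=a[slow] dup, fast++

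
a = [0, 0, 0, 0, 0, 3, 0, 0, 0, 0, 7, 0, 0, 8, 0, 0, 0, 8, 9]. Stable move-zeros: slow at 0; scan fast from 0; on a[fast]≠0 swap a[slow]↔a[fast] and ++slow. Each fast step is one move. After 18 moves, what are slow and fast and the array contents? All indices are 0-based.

slow=0 fast=0: a[fast]=0, fast++
slow=0 fast=1: a[fast]=0, fast++
slow=0 fast=2: a[fast]=0, fast++
slow=0 fast=3: a[fast]=0, fast++
slow=0 fast=4: a[fast]=0, fast++
slow=0 fast=5: a[fast]=3≠0 swap→a[0]=3, slow++,fast++
slow=1 fast=6: a[fast]=0, fast++
slow=1 fast=7: a[fast]=0, fast++
slow=1 fast=8: a[fast]=0, fast++
slow=1 fast=9: a[fast]=0, fast++
slow=1 fast=10: a[fast]=7≠0 swap→a[1]=7, slow++,fast++
slow=2 fast=11: a[fast]=0, fast++
slow=2 fast=12: a[fast]=0, fast++
slow=2 fast=13: a[fast]=8≠0 swap→a[2]=8, slow++,fast++
slow=3 fast=14: a[fast]=0, fast++
slow=3 fast=15: a[fast]=0, fast++
slow=3 fast=16: a[fast]=0, fast++
slow=3 fast=17: a[fast]=8≠0 swap→a[3]=8, slow++,fast++

slow=4, fast=18, a=[3, 7, 8, 8, 0, 0, 0, 0, 0, 0, 0, 0, 0, 0, 0, 0, 0, 0, 9]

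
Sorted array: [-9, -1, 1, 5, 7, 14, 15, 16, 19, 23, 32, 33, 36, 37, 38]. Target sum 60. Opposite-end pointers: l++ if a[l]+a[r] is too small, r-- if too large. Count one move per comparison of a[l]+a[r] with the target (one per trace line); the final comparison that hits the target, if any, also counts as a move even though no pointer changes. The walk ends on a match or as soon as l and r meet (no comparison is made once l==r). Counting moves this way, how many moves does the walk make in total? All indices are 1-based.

l=1 r=15: -9+38=29 <60, l++
l=2 r=15: -1+38=37 <60, l++
l=3 r=15: 1+38=39 <60, l++
l=4 r=15: 5+38=43 <60, l++
l=5 r=15: 7+38=45 <60, l++
l=6 r=15: 14+38=52 <60, l++
l=7 r=15: 15+38=53 <60, l++
l=8 r=15: 16+38=54 <60, l++
l=9 r=15: 19+38=57 <60, l++
l=10 r=15: 23+38=61 >60, r--
l=10 r=14: 23+37=60, found

11 moves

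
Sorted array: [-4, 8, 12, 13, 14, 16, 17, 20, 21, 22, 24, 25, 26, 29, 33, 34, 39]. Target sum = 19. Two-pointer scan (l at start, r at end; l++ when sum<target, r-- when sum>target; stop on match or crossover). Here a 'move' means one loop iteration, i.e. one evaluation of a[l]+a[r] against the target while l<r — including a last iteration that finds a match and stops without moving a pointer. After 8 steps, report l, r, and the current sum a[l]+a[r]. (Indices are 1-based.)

[1,17] -4+39=35 >19 → r--
[1,16] -4+34=30 >19 → r--
[1,15] -4+33=29 >19 → r--
[1,14] -4+29=25 >19 → r--
[1,13] -4+26=22 >19 → r--
[1,12] -4+25=21 >19 → r--
[1,11] -4+24=20 >19 → r--
[1,10] -4+22=18 <19 → l++

l=2, r=10, sum=30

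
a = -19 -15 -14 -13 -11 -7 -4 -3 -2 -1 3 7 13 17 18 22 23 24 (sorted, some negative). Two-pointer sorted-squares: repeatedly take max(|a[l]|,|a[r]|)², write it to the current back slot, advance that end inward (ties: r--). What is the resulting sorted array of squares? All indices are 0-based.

l=0 r=17: |-19|<=|24| out[17]=576, r--
l=0 r=16: |-19|<=|23| out[16]=529, r--
l=0 r=15: |-19|<=|22| out[15]=484, r--
l=0 r=14: |-19|>|18| out[14]=361, l++
l=1 r=14: |-15|<=|18| out[13]=324, r--
l=1 r=13: |-15|<=|17| out[12]=289, r--
l=1 r=12: |-15|>|13| out[11]=225, l++
l=2 r=12: |-14|>|13| out[10]=196, l++
l=3 r=12: |-13|<=|13| out[9]=169, r--
l=3 r=11: |-13|>|7| out[8]=169, l++
l=4 r=11: |-11|>|7| out[7]=121, l++
l=5 r=11: |-7|<=|7| out[6]=49, r--
l=5 r=10: |-7|>|3| out[5]=49, l++
l=6 r=10: |-4|>|3| out[4]=16, l++
l=7 r=10: |-3|<=|3| out[3]=9, r--
l=7 r=9: |-3|>|-1| out[2]=9, l++
l=8 r=9: |-2|>|-1| out[1]=4, l++
l=9 r=9: |-1|<=|-1| out[0]=1, r--

[1, 4, 9, 9, 16, 49, 49, 121, 169, 169, 196, 225, 289, 324, 361, 484, 529, 576]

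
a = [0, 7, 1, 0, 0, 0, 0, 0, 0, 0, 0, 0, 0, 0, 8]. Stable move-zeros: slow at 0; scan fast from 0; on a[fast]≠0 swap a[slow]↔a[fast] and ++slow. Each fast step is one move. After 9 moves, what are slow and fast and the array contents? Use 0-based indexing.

slow=2, fast=9, a=[7, 1, 0, 0, 0, 0, 0, 0, 0, 0, 0, 0, 0, 0, 8]

slow=0 fast=0: a[fast]=0, fast++
slow=0 fast=1: a[fast]=7≠0 swap→a[0]=7, slow++,fast++
slow=1 fast=2: a[fast]=1≠0 swap→a[1]=1, slow++,fast++
slow=2 fast=3: a[fast]=0, fast++
slow=2 fast=4: a[fast]=0, fast++
slow=2 fast=5: a[fast]=0, fast++
slow=2 fast=6: a[fast]=0, fast++
slow=2 fast=7: a[fast]=0, fast++
slow=2 fast=8: a[fast]=0, fast++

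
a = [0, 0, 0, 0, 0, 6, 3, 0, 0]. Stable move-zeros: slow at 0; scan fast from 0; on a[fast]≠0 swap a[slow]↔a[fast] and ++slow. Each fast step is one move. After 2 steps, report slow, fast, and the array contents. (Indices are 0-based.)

slow=0, fast=2, a=[0, 0, 0, 0, 0, 6, 3, 0, 0]

slow=0 fast=0: a[fast]=0, fast++
slow=0 fast=1: a[fast]=0, fast++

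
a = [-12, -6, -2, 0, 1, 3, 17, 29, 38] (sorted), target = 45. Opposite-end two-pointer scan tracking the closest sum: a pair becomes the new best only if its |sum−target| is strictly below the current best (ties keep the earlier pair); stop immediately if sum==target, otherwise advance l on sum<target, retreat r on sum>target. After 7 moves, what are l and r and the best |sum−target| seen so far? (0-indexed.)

[0,8] -12+38=26 d=19 * → l++
[1,8] -6+38=32 d=13 * → l++
[2,8] -2+38=36 d=9 * → l++
[3,8] 0+38=38 d=7 * → l++
[4,8] 1+38=39 d=6 * → l++
[5,8] 3+38=41 d=4 * → l++
[6,8] 17+38=55 d=10 → r--

l=6, r=7, best |Δ|=4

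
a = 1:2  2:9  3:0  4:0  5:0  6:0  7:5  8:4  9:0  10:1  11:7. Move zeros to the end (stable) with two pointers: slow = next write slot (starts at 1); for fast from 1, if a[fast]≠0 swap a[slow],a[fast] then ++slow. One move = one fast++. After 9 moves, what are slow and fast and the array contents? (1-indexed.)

slow=1 fast=1: a[fast]=2≠0 swap→a[1]=2, slow++,fast++
slow=2 fast=2: a[fast]=9≠0 swap→a[2]=9, slow++,fast++
slow=3 fast=3: a[fast]=0, fast++
slow=3 fast=4: a[fast]=0, fast++
slow=3 fast=5: a[fast]=0, fast++
slow=3 fast=6: a[fast]=0, fast++
slow=3 fast=7: a[fast]=5≠0 swap→a[3]=5, slow++,fast++
slow=4 fast=8: a[fast]=4≠0 swap→a[4]=4, slow++,fast++
slow=5 fast=9: a[fast]=0, fast++

slow=5, fast=10, a=[2, 9, 5, 4, 0, 0, 0, 0, 0, 1, 7]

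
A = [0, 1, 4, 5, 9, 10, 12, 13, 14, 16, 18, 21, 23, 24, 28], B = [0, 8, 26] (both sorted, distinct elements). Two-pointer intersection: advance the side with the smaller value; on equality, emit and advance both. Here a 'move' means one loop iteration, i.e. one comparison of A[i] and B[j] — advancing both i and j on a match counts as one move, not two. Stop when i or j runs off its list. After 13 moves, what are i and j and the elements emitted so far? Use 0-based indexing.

i=0 j=0: 0==0 emit, i++,j++
i=1 j=1: 1<8, i++
i=2 j=1: 4<8, i++
i=3 j=1: 5<8, i++
i=4 j=1: 9>8, j++
i=4 j=2: 9<26, i++
i=5 j=2: 10<26, i++
i=6 j=2: 12<26, i++
i=7 j=2: 13<26, i++
i=8 j=2: 14<26, i++
i=9 j=2: 16<26, i++
i=10 j=2: 18<26, i++
i=11 j=2: 21<26, i++

i=12, j=2, emitted=[0]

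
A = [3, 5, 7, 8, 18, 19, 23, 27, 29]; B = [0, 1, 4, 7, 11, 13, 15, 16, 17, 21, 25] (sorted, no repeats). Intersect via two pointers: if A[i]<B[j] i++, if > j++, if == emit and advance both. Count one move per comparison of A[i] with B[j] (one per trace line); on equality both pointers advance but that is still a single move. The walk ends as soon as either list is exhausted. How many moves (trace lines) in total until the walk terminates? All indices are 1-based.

17 moves

i=1 j=1: 3>0, j++
i=1 j=2: 3>1, j++
i=1 j=3: 3<4, i++
i=2 j=3: 5>4, j++
i=2 j=4: 5<7, i++
i=3 j=4: 7==7 emit, i++,j++
i=4 j=5: 8<11, i++
i=5 j=5: 18>11, j++
i=5 j=6: 18>13, j++
i=5 j=7: 18>15, j++
i=5 j=8: 18>16, j++
i=5 j=9: 18>17, j++
i=5 j=10: 18<21, i++
i=6 j=10: 19<21, i++
i=7 j=10: 23>21, j++
i=7 j=11: 23<25, i++
i=8 j=11: 27>25, j++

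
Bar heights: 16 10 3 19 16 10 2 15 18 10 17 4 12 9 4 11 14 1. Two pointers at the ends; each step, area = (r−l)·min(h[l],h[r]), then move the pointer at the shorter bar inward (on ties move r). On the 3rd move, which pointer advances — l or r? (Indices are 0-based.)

r

l=0 r=17: min(16,1)*17=17 best=17 *, r--
l=0 r=16: min(16,14)*16=224 best=224 *, r--
l=0 r=15: min(16,11)*15=165 best=224, r--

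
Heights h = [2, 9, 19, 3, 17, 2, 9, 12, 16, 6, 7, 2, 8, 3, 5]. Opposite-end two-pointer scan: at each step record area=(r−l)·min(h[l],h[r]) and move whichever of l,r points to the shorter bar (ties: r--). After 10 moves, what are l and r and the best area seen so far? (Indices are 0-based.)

l=2, r=6, best area=96

[0,14] min(2,5)*14=28 best=28 * → l++
[1,14] min(9,5)*13=65 best=65 * → r--
[1,13] min(9,3)*12=36 best=65 → r--
[1,12] min(9,8)*11=88 best=88 * → r--
[1,11] min(9,2)*10=20 best=88 → r--
[1,10] min(9,7)*9=63 best=88 → r--
[1,9] min(9,6)*8=48 best=88 → r--
[1,8] min(9,16)*7=63 best=88 → l++
[2,8] min(19,16)*6=96 best=96 * → r--
[2,7] min(19,12)*5=60 best=96 → r--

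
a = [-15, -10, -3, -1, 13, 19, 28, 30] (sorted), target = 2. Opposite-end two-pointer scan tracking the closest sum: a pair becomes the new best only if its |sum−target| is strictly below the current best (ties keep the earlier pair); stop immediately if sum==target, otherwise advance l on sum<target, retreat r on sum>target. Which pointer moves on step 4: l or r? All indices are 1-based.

l=1 r=8: -15+30=15 d=13 *, r--
l=1 r=7: -15+28=13 d=11 *, r--
l=1 r=6: -15+19=4 d=2 *, r--
l=1 r=5: -15+13=-2 d=4, l++

l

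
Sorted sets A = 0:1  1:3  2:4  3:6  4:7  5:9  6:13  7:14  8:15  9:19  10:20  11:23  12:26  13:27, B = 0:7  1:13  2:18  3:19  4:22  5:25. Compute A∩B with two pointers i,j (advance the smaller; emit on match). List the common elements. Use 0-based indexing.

[i=0,j=0] 1<7 → i++
[i=1,j=0] 3<7 → i++
[i=2,j=0] 4<7 → i++
[i=3,j=0] 6<7 → i++
[i=4,j=0] 7==7 emit → i++,j++
[i=5,j=1] 9<13 → i++
[i=6,j=1] 13==13 emit → i++,j++
[i=7,j=2] 14<18 → i++
[i=8,j=2] 15<18 → i++
[i=9,j=2] 19>18 → j++
[i=9,j=3] 19==19 emit → i++,j++
[i=10,j=4] 20<22 → i++
[i=11,j=4] 23>22 → j++
[i=11,j=5] 23<25 → i++
[i=12,j=5] 26>25 → j++

intersection = [7, 13, 19]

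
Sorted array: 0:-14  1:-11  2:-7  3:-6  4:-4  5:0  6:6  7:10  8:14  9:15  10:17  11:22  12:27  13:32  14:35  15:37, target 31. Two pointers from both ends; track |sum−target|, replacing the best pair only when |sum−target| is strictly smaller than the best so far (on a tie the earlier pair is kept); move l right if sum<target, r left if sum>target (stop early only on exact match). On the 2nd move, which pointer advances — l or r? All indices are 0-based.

[0,15] -14+37=23 d=8 * → l++
[1,15] -11+37=26 d=5 * → l++

l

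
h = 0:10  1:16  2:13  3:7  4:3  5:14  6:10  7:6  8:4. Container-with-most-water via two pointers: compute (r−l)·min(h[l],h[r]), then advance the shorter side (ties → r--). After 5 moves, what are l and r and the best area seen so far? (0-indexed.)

l=1, r=4, best area=60

l=0 r=8: min(10,4)*8=32 best=32 *, r--
l=0 r=7: min(10,6)*7=42 best=42 *, r--
l=0 r=6: min(10,10)*6=60 best=60 *, r--
l=0 r=5: min(10,14)*5=50 best=60, l++
l=1 r=5: min(16,14)*4=56 best=60, r--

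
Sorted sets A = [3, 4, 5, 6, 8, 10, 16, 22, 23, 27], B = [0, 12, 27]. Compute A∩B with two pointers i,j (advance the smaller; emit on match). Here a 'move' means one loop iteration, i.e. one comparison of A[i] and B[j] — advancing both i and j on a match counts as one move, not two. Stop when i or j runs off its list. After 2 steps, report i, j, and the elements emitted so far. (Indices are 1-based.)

i=2, j=2, emitted=[]

i=1 j=1: 3>0, j++
i=1 j=2: 3<12, i++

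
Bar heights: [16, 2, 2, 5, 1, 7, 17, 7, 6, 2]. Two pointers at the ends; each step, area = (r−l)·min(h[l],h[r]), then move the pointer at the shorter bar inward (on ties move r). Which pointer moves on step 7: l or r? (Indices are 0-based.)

l

[0,9] min(16,2)*9=18 best=18 * → r--
[0,8] min(16,6)*8=48 best=48 * → r--
[0,7] min(16,7)*7=49 best=49 * → r--
[0,6] min(16,17)*6=96 best=96 * → l++
[1,6] min(2,17)*5=10 best=96 → l++
[2,6] min(2,17)*4=8 best=96 → l++
[3,6] min(5,17)*3=15 best=96 → l++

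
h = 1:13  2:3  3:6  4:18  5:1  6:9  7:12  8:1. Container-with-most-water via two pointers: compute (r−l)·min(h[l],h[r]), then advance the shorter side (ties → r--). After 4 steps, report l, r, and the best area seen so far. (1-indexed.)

l=1 r=8: min(13,1)*7=7 best=7 *, r--
l=1 r=7: min(13,12)*6=72 best=72 *, r--
l=1 r=6: min(13,9)*5=45 best=72, r--
l=1 r=5: min(13,1)*4=4 best=72, r--

l=1, r=4, best area=72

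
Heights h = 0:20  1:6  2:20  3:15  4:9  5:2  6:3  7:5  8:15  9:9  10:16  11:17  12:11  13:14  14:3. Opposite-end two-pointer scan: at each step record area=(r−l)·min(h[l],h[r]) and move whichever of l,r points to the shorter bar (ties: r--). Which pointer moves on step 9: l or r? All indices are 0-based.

[0,14] min(20,3)*14=42 best=42 * → r--
[0,13] min(20,14)*13=182 best=182 * → r--
[0,12] min(20,11)*12=132 best=182 → r--
[0,11] min(20,17)*11=187 best=187 * → r--
[0,10] min(20,16)*10=160 best=187 → r--
[0,9] min(20,9)*9=81 best=187 → r--
[0,8] min(20,15)*8=120 best=187 → r--
[0,7] min(20,5)*7=35 best=187 → r--
[0,6] min(20,3)*6=18 best=187 → r--

r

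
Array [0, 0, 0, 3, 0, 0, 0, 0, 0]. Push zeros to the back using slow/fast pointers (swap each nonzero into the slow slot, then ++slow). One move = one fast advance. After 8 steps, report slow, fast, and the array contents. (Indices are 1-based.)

(s=1,f=1) a[fast]=0 → fast++
(s=1,f=2) a[fast]=0 → fast++
(s=1,f=3) a[fast]=0 → fast++
(s=1,f=4) a[fast]=3≠0 swap→a[1]=3 → slow++,fast++
(s=2,f=5) a[fast]=0 → fast++
(s=2,f=6) a[fast]=0 → fast++
(s=2,f=7) a[fast]=0 → fast++
(s=2,f=8) a[fast]=0 → fast++

slow=2, fast=9, a=[3, 0, 0, 0, 0, 0, 0, 0, 0]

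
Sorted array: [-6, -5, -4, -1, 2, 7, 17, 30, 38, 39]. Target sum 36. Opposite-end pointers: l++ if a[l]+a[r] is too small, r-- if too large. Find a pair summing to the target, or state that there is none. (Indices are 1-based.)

l=1 r=10: -6+39=33 <36, l++
l=2 r=10: -5+39=34 <36, l++
l=3 r=10: -4+39=35 <36, l++
l=4 r=10: -1+39=38 >36, r--
l=4 r=9: -1+38=37 >36, r--
l=4 r=8: -1+30=29 <36, l++
l=5 r=8: 2+30=32 <36, l++
l=6 r=8: 7+30=37 >36, r--
l=6 r=7: 7+17=24 <36, l++

no pair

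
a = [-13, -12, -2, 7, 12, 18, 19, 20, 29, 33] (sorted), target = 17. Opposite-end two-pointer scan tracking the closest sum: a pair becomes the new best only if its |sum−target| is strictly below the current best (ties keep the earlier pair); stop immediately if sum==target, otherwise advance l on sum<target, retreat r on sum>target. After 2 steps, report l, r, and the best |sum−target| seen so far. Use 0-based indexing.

l=1, r=8, best |Δ|=1

l=0 r=9: -13+33=20 d=3 *, r--
l=0 r=8: -13+29=16 d=1 *, l++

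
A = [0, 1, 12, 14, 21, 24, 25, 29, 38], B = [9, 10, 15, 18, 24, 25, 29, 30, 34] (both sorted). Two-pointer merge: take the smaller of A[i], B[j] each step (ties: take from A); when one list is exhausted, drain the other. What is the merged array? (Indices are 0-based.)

[0, 1, 9, 10, 12, 14, 15, 18, 21, 24, 24, 25, 25, 29, 29, 30, 34, 38]

[i=0,j=0] A[i]=0<=B[j]=9 take 0 → i++
[i=1,j=0] A[i]=1<=B[j]=9 take 1 → i++
[i=2,j=0] A[i]=12>B[j]=9 take 9 → j++
[i=2,j=1] A[i]=12>B[j]=10 take 10 → j++
[i=2,j=2] A[i]=12<=B[j]=15 take 12 → i++
[i=3,j=2] A[i]=14<=B[j]=15 take 14 → i++
[i=4,j=2] A[i]=21>B[j]=15 take 15 → j++
[i=4,j=3] A[i]=21>B[j]=18 take 18 → j++
[i=4,j=4] A[i]=21<=B[j]=24 take 21 → i++
[i=5,j=4] A[i]=24<=B[j]=24 take 24 → i++
[i=6,j=4] A[i]=25>B[j]=24 take 24 → j++
[i=6,j=5] A[i]=25<=B[j]=25 take 25 → i++
[i=7,j=5] A[i]=29>B[j]=25 take 25 → j++
[i=7,j=6] A[i]=29<=B[j]=29 take 29 → i++
[i=8,j=6] A[i]=38>B[j]=29 take 29 → j++
[i=8,j=7] A[i]=38>B[j]=30 take 30 → j++
[i=8,j=8] A[i]=38>B[j]=34 take 34 → j++
[i=8,j=9] B done, take A[i]=38 → i++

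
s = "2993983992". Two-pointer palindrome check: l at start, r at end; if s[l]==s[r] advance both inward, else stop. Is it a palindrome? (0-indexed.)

[0,9] '2'=='2' → l++,r--
[1,8] '9'=='9' → l++,r--
[2,7] '9'=='9' → l++,r--
[3,6] '3'=='3' → l++,r--
[4,5] '9'!='8' → stop

not a palindrome (mismatch at 4,5)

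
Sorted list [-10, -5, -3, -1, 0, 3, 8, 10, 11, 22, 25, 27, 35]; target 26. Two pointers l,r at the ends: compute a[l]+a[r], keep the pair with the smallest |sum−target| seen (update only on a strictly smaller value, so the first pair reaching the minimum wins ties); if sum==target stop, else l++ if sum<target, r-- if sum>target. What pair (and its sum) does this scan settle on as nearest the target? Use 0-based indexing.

[0,12] -10+35=25 d=1 * → l++
[1,12] -5+35=30 d=4 → r--
[1,11] -5+27=22 d=4 → l++
[2,11] -3+27=24 d=2 → l++
[3,11] -1+27=26 d=0 * → stop

pair (-1, 27) with sum 26 (|Δ|=0)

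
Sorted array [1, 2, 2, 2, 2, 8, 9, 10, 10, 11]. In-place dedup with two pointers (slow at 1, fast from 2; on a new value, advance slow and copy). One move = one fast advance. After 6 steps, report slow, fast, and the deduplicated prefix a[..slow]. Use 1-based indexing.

slow=4, fast=8, prefix=[1, 2, 8, 9]

slow=1 fast=2: a[fast]=2≠a[slow]=1 write a[2]=2, slow++,fast++
slow=2 fast=3: a[fast]=2=a[slow] dup, fast++
slow=2 fast=4: a[fast]=2=a[slow] dup, fast++
slow=2 fast=5: a[fast]=2=a[slow] dup, fast++
slow=2 fast=6: a[fast]=8≠a[slow]=2 write a[3]=8, slow++,fast++
slow=3 fast=7: a[fast]=9≠a[slow]=8 write a[4]=9, slow++,fast++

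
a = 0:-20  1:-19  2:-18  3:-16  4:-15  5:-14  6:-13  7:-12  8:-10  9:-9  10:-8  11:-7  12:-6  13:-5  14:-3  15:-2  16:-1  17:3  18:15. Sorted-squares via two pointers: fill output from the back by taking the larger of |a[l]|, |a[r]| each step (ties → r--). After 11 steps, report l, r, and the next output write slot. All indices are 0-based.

l=10, r=17, next write slot=7

[0,18] |-20|>|15| out[18]=400 → l++
[1,18] |-19|>|15| out[17]=361 → l++
[2,18] |-18|>|15| out[16]=324 → l++
[3,18] |-16|>|15| out[15]=256 → l++
[4,18] |-15|<=|15| out[14]=225 → r--
[4,17] |-15|>|3| out[13]=225 → l++
[5,17] |-14|>|3| out[12]=196 → l++
[6,17] |-13|>|3| out[11]=169 → l++
[7,17] |-12|>|3| out[10]=144 → l++
[8,17] |-10|>|3| out[9]=100 → l++
[9,17] |-9|>|3| out[8]=81 → l++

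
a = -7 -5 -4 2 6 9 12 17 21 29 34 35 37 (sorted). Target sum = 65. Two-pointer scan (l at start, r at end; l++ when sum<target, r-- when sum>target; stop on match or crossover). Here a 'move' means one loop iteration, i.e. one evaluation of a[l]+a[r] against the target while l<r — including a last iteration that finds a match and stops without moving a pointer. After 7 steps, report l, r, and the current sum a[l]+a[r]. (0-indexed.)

[0,12] -7+37=30 <65 → l++
[1,12] -5+37=32 <65 → l++
[2,12] -4+37=33 <65 → l++
[3,12] 2+37=39 <65 → l++
[4,12] 6+37=43 <65 → l++
[5,12] 9+37=46 <65 → l++
[6,12] 12+37=49 <65 → l++

l=7, r=12, sum=54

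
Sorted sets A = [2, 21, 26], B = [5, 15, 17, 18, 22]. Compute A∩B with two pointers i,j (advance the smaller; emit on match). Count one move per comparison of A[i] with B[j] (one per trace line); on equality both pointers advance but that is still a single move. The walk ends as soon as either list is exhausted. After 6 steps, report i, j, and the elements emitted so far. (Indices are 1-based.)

i=3, j=5, emitted=[]

i=1 j=1: 2<5, i++
i=2 j=1: 21>5, j++
i=2 j=2: 21>15, j++
i=2 j=3: 21>17, j++
i=2 j=4: 21>18, j++
i=2 j=5: 21<22, i++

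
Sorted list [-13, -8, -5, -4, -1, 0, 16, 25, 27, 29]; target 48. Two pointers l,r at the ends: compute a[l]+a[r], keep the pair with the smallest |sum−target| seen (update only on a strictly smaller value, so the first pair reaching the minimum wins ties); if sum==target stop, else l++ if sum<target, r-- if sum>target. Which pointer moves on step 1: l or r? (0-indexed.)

l

l=0 r=9: -13+29=16 d=32 *, l++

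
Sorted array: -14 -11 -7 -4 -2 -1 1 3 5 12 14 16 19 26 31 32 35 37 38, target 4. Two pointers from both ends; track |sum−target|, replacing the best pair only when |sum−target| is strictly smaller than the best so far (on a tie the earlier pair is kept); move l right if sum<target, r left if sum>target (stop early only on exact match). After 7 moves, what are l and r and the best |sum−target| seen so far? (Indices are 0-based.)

l=0 r=18: -14+38=24 d=20 *, r--
l=0 r=17: -14+37=23 d=19 *, r--
l=0 r=16: -14+35=21 d=17 *, r--
l=0 r=15: -14+32=18 d=14 *, r--
l=0 r=14: -14+31=17 d=13 *, r--
l=0 r=13: -14+26=12 d=8 *, r--
l=0 r=12: -14+19=5 d=1 *, r--

l=0, r=11, best |Δ|=1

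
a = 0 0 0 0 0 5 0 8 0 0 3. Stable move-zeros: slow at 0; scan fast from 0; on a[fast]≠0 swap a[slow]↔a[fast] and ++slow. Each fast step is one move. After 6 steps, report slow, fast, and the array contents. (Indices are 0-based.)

slow=1, fast=6, a=[5, 0, 0, 0, 0, 0, 0, 8, 0, 0, 3]

(s=0,f=0) a[fast]=0 → fast++
(s=0,f=1) a[fast]=0 → fast++
(s=0,f=2) a[fast]=0 → fast++
(s=0,f=3) a[fast]=0 → fast++
(s=0,f=4) a[fast]=0 → fast++
(s=0,f=5) a[fast]=5≠0 swap→a[0]=5 → slow++,fast++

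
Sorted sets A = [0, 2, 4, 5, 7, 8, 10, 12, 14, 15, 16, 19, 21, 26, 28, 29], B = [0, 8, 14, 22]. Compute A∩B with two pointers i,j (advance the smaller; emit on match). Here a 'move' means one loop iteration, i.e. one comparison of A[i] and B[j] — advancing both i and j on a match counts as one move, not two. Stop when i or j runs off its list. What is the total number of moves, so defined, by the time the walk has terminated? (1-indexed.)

14 moves

i=1 j=1: 0==0 emit, i++,j++
i=2 j=2: 2<8, i++
i=3 j=2: 4<8, i++
i=4 j=2: 5<8, i++
i=5 j=2: 7<8, i++
i=6 j=2: 8==8 emit, i++,j++
i=7 j=3: 10<14, i++
i=8 j=3: 12<14, i++
i=9 j=3: 14==14 emit, i++,j++
i=10 j=4: 15<22, i++
i=11 j=4: 16<22, i++
i=12 j=4: 19<22, i++
i=13 j=4: 21<22, i++
i=14 j=4: 26>22, j++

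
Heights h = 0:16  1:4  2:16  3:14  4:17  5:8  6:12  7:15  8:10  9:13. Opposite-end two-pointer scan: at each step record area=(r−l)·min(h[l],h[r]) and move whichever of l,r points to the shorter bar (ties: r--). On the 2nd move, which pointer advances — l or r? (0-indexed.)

r

[0,9] min(16,13)*9=117 best=117 * → r--
[0,8] min(16,10)*8=80 best=117 → r--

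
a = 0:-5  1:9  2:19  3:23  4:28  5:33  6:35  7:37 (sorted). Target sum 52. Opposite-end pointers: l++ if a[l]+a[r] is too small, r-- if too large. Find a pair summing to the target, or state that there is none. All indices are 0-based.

(19, 33)

l=0 r=7: -5+37=32 <52, l++
l=1 r=7: 9+37=46 <52, l++
l=2 r=7: 19+37=56 >52, r--
l=2 r=6: 19+35=54 >52, r--
l=2 r=5: 19+33=52, found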